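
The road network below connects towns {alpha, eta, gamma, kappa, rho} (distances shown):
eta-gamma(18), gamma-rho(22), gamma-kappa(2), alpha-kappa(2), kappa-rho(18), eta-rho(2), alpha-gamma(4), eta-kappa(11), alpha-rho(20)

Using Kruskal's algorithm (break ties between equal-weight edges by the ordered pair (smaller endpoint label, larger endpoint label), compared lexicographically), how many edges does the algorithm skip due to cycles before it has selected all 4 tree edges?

Kruskal: consider edges lightest-first.
alpha-kappa (2): add. Components now {alpha,kappa} {eta} {rho} {gamma}
eta-rho (2): add. Components now {alpha,kappa} {eta,rho} {gamma}
gamma-kappa (2): add. Components now {alpha,gamma,kappa} {eta,rho}
alpha-gamma (4): skip — alpha and gamma already connected.
eta-kappa (11): add. Components now {alpha,eta,gamma,kappa,rho}
Edges rejected before the tree was complete: 1.

1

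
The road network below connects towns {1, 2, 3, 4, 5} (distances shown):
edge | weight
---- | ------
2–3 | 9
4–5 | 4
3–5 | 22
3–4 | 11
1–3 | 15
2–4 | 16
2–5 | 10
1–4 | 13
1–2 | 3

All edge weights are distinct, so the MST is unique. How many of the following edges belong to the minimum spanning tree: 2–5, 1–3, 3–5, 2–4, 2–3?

Kruskal: consider edges lightest-first.
1–2 (3): add. Components now {1,2} {3} {4} {5}
4–5 (4): add. Components now {1,2} {3} {4,5}
2–3 (9): add. Components now {1,2,3} {4,5}
2–5 (10): add. Components now {1,2,3,4,5}
MST edge set: {1–2, 4–5, 2–3, 2–5}.
Of the listed edges, {2–5, 2–3} are in the MST → 2.

2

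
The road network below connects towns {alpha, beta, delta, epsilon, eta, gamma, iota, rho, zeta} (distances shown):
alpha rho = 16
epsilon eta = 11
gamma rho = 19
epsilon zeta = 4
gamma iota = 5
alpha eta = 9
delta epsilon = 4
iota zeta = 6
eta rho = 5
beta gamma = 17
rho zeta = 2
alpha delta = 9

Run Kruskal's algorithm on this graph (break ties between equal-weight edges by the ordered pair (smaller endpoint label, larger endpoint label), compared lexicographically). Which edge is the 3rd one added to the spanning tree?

Kruskal's algorithm — process edges by increasing weight (ties by edge label):
rho zeta (2): add — endpoints in different components.
delta epsilon (4): add — endpoints in different components.
epsilon zeta (4): add — endpoints in different components.
eta rho (5): add — endpoints in different components.
gamma iota (5): add — endpoints in different components.
iota zeta (6): add — endpoints in different components.
alpha delta (9): add — endpoints in different components.
alpha eta (9): skip — alpha and eta already connected.
epsilon eta (11): skip — epsilon and eta already connected.
alpha rho (16): skip — rho and alpha already connected.
beta gamma (17): add — endpoints in different components.
The 3rd edge added is epsilon zeta.

epsilon-zeta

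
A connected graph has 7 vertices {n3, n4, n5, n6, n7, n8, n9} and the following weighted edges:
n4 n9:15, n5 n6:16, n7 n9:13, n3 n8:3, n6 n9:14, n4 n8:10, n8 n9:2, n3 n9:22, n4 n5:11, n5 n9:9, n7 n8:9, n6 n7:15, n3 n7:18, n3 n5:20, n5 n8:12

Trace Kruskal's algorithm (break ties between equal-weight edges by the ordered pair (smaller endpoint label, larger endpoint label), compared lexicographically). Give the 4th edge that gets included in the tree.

n7-n8

Kruskal: consider edges lightest-first.
n8 n9 (2): add. Components now {n8,n9} {n7} {n4} {n5} {n3} {n6}
n3 n8 (3): add. Components now {n3,n8,n9} {n7} {n4} {n5} {n6}
n5 n9 (9): add. Components now {n3,n5,n8,n9} {n7} {n4} {n6}
n7 n8 (9): add. Components now {n3,n5,n7,n8,n9} {n4} {n6}
n4 n8 (10): add. Components now {n3,n4,n5,n7,n8,n9} {n6}
n4 n5 (11): skip — n4 and n5 already connected.
n5 n8 (12): skip — n8 and n5 already connected.
n7 n9 (13): skip — n9 and n7 already connected.
n6 n9 (14): add. Components now {n3,n4,n5,n6,n7,n8,n9}
The 4th edge added is n7 n8.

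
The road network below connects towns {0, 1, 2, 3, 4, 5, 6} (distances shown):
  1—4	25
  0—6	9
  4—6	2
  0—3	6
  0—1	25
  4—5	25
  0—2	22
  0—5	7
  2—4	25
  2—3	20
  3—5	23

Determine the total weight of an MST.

69

Sort edges by weight, then run Kruskal:
4—6 (2): add. Components now {0} {1} {2} {3} {4,6} {5}
0—3 (6): add. Components now {0,3} {1} {2} {4,6} {5}
0—5 (7): add. Components now {0,3,5} {1} {2} {4,6}
0—6 (9): add. Components now {0,3,4,5,6} {1} {2}
2—3 (20): add. Components now {0,2,3,4,5,6} {1}
0—2 (22): skip — 0 and 2 already connected.
3—5 (23): skip — 3 and 5 already connected.
0—1 (25): add. Components now {0,1,2,3,4,5,6}
MST edges: 4—6, 0—3, 0—5, 0—6, 2—3, 0—1; total weight 2+6+7+9+20+25 = 69.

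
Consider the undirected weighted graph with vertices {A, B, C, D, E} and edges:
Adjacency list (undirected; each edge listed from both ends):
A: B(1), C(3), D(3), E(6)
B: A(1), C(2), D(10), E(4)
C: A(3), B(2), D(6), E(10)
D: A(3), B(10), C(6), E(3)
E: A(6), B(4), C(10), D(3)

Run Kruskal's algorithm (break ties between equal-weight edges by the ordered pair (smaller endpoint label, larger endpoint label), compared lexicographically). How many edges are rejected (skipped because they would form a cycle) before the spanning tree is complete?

1

Kruskal's algorithm — process edges by increasing weight (ties by edge label):
A—B (1): add. Components now {A,B} {C} {D} {E}
B—C (2): add. Components now {A,B,C} {D} {E}
A—C (3): skip — A and C already connected.
A—D (3): add. Components now {A,B,C,D} {E}
D—E (3): add. Components now {A,B,C,D,E}
Edges rejected before the tree was complete: 1.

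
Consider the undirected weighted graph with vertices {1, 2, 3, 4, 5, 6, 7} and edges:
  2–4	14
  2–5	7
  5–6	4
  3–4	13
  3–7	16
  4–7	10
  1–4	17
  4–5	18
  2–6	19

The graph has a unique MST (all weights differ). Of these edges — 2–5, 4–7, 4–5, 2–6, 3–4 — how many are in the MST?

3

Sort edges by weight, then run Kruskal:
5–6 (4): add — endpoints in different components.
2–5 (7): add — endpoints in different components.
4–7 (10): add — endpoints in different components.
3–4 (13): add — endpoints in different components.
2–4 (14): add — endpoints in different components.
3–7 (16): skip — 3 and 7 already connected.
1–4 (17): add — endpoints in different components.
MST edge set: {5–6, 2–5, 4–7, 3–4, 2–4, 1–4}.
Of the listed edges, {2–5, 4–7, 3–4} are in the MST → 3.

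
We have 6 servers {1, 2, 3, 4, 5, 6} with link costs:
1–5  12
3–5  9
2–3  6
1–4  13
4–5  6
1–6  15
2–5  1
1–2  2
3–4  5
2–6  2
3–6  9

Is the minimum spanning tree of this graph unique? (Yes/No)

Kruskal: consider edges lightest-first.
2–5 (1): add — endpoints in different components.
1–2 (2): add — endpoints in different components.
2–6 (2): add — endpoints in different components.
3–4 (5): add — endpoints in different components.
2–3 (6): add — endpoints in different components.
Non-tree edge 4–5 has weight 6, equal to the heaviest edge on its tree cycle — swapping gives another MST of the same weight. Not unique.

No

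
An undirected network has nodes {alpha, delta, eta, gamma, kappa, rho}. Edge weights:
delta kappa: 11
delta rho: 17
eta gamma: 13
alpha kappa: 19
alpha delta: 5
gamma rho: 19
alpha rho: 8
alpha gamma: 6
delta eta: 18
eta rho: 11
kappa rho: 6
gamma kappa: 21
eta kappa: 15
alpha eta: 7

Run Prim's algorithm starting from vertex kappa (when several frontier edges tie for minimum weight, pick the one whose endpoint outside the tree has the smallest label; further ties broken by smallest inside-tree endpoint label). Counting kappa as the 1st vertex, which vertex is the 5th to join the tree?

gamma

Prim's algorithm from kappa:
Step 1: frontier [kappa rho 6, delta kappa 11, eta kappa 15, alpha kappa 19, gamma kappa 21] → take kappa rho (6); add rho.
Step 2: frontier [delta kappa 11, eta kappa 15, alpha kappa 19, gamma kappa 21, alpha rho 8, eta rho 11, delta rho 17, gamma rho 19] → take alpha rho (8); add alpha.
Step 3: frontier [alpha delta 5, alpha gamma 6, alpha eta 7, delta kappa 11, eta kappa 15, gamma kappa 21, eta rho 11, delta rho 17, gamma rho 19] → take alpha delta (5); add delta.
Step 4: frontier [alpha gamma 6, alpha eta 7, delta eta 18, eta kappa 15, gamma kappa 21, eta rho 11, gamma rho 19] → take alpha gamma (6); add gamma.
Step 5: frontier [alpha eta 7, delta eta 18, eta gamma 13, eta kappa 15, eta rho 11] → take alpha eta (7); add eta.
Vertex order: kappa, rho, alpha, delta, gamma, eta. The 5th vertex is gamma.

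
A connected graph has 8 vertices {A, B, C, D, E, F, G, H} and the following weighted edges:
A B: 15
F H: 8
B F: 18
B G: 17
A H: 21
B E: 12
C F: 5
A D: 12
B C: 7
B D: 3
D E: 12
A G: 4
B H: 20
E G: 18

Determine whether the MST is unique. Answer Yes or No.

No

Kruskal's algorithm — process edges by increasing weight (ties by edge label):
B D (3): add — endpoints in different components.
A G (4): add — endpoints in different components.
C F (5): add — endpoints in different components.
B C (7): add — endpoints in different components.
F H (8): add — endpoints in different components.
A D (12): add — endpoints in different components.
B E (12): add — endpoints in different components.
Non-tree edge D E has weight 12, equal to the heaviest edge on its tree cycle — swapping gives another MST of the same weight. Not unique.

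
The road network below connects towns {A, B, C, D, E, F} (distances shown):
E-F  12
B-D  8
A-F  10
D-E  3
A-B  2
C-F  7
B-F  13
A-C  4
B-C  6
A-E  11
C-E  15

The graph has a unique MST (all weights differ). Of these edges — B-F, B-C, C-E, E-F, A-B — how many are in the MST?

1

Kruskal: consider edges lightest-first.
A-B (2): add — endpoints in different components.
D-E (3): add — endpoints in different components.
A-C (4): add — endpoints in different components.
B-C (6): skip — B and C already connected.
C-F (7): add — endpoints in different components.
B-D (8): add — endpoints in different components.
MST edge set: {A-B, D-E, A-C, C-F, B-D}.
Of the listed edges, {A-B} are in the MST → 1.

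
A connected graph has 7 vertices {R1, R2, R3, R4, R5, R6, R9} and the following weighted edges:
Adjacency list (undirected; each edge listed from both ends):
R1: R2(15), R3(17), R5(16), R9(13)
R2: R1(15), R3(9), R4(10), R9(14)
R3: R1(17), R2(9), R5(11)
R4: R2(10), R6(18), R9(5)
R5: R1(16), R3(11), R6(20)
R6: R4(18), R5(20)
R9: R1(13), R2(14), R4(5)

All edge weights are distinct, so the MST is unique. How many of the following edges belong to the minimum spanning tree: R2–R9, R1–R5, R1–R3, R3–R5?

1

Kruskal's algorithm — process edges by increasing weight (ties by edge label):
R4–R9 (5): add. Components now {R4,R9} {R2} {R3} {R5} {R6} {R1}
R2–R3 (9): add. Components now {R4,R9} {R2,R3} {R5} {R6} {R1}
R2–R4 (10): add. Components now {R2,R3,R4,R9} {R5} {R6} {R1}
R3–R5 (11): add. Components now {R2,R3,R4,R5,R9} {R6} {R1}
R1–R9 (13): add. Components now {R1,R2,R3,R4,R5,R9} {R6}
R2–R9 (14): skip — R9 and R2 already connected.
R1–R2 (15): skip — R2 and R1 already connected.
R1–R5 (16): skip — R5 and R1 already connected.
R1–R3 (17): skip — R3 and R1 already connected.
R4–R6 (18): add. Components now {R1,R2,R3,R4,R5,R6,R9}
MST edge set: {R4–R9, R2–R3, R2–R4, R3–R5, R1–R9, R4–R6}.
Of the listed edges, {R3–R5} are in the MST → 1.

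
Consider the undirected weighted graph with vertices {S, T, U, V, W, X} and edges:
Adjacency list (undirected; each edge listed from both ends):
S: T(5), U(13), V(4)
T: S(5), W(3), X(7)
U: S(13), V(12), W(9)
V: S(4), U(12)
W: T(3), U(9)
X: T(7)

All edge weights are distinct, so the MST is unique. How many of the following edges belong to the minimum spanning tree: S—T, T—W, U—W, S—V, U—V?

4

Sort edges by weight, then run Kruskal:
T—W (3): add. Components now {T,W} {X} {U} {V} {S}
S—V (4): add. Components now {T,W} {X} {U} {S,V}
S—T (5): add. Components now {S,T,V,W} {X} {U}
T—X (7): add. Components now {S,T,V,W,X} {U}
U—W (9): add. Components now {S,T,U,V,W,X}
MST edge set: {T—W, S—V, S—T, T—X, U—W}.
Of the listed edges, {S—T, T—W, U—W, S—V} are in the MST → 4.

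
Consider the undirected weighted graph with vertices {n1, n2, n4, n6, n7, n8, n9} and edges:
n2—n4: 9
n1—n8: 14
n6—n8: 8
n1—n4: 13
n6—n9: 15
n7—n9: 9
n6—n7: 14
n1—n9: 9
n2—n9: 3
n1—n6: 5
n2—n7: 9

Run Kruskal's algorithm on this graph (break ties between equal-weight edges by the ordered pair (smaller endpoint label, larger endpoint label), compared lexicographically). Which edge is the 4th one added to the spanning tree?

n1-n9

Kruskal's algorithm — process edges by increasing weight (ties by edge label):
n2—n9 (3): add. Components now {n2,n9} {n7} {n8} {n6} {n4} {n1}
n1—n6 (5): add. Components now {n2,n9} {n7} {n8} {n1,n6} {n4}
n6—n8 (8): add. Components now {n2,n9} {n7} {n1,n6,n8} {n4}
n1—n9 (9): add. Components now {n1,n2,n6,n8,n9} {n7} {n4}
n2—n4 (9): add. Components now {n1,n2,n4,n6,n8,n9} {n7}
n2—n7 (9): add. Components now {n1,n2,n4,n6,n7,n8,n9}
The 4th edge added is n1—n9.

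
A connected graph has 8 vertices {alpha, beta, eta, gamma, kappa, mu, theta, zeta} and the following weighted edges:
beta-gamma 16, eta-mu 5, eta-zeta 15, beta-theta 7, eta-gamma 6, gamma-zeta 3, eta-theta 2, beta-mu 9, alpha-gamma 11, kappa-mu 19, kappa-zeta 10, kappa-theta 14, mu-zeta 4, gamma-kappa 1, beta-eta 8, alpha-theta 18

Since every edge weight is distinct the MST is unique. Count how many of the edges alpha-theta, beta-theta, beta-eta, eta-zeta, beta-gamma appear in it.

1

Kruskal's algorithm — process edges by increasing weight (ties by edge label):
gamma-kappa (1): add — endpoints in different components.
eta-theta (2): add — endpoints in different components.
gamma-zeta (3): add — endpoints in different components.
mu-zeta (4): add — endpoints in different components.
eta-mu (5): add — endpoints in different components.
eta-gamma (6): skip — eta and gamma already connected.
beta-theta (7): add — endpoints in different components.
beta-eta (8): skip — beta and eta already connected.
beta-mu (9): skip — beta and mu already connected.
kappa-zeta (10): skip — kappa and zeta already connected.
alpha-gamma (11): add — endpoints in different components.
MST edge set: {gamma-kappa, eta-theta, gamma-zeta, mu-zeta, eta-mu, beta-theta, alpha-gamma}.
Of the listed edges, {beta-theta} are in the MST → 1.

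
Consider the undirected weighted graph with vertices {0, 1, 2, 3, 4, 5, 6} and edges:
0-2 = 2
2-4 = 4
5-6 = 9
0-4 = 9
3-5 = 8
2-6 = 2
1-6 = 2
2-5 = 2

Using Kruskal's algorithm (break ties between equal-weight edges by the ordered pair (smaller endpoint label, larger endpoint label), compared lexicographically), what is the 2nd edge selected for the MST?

1-6

Sort edges by weight, then run Kruskal:
0-2 (2): add. Components now {0,2} {1} {3} {4} {5} {6}
1-6 (2): add. Components now {0,2} {1,6} {3} {4} {5}
2-5 (2): add. Components now {0,2,5} {1,6} {3} {4}
2-6 (2): add. Components now {0,1,2,5,6} {3} {4}
2-4 (4): add. Components now {0,1,2,4,5,6} {3}
3-5 (8): add. Components now {0,1,2,3,4,5,6}
The 2nd edge added is 1-6.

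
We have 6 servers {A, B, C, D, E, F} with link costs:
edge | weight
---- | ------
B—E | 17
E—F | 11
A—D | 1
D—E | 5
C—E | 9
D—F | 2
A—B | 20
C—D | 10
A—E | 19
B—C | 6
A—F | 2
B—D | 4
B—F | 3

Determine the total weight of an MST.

Grow the tree from B using Prim:
Step 1: cheapest edge leaving the tree is B—F (3); add F.
Step 2: cheapest edge leaving the tree is A—F (2); add A.
Step 3: cheapest edge leaving the tree is A—D (1); add D.
Step 4: cheapest edge leaving the tree is D—E (5); add E.
Step 5: cheapest edge leaving the tree is B—C (6); add C.
MST edges: B—F, A—F, A—D, D—E, B—C; total weight 3+2+1+5+6 = 17.

17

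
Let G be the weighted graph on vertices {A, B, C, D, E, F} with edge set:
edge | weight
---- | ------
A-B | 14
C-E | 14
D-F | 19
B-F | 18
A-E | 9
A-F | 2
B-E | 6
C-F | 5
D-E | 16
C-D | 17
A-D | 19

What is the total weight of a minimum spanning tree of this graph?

38

Kruskal: consider edges lightest-first.
A-F (2): add. Components now {A,F} {B} {C} {D} {E}
C-F (5): add. Components now {A,C,F} {B} {D} {E}
B-E (6): add. Components now {A,C,F} {B,E} {D}
A-E (9): add. Components now {A,B,C,E,F} {D}
A-B (14): skip — A and B already connected.
C-E (14): skip — C and E already connected.
D-E (16): add. Components now {A,B,C,D,E,F}
MST edges: A-F, C-F, B-E, A-E, D-E; total weight 2+5+6+9+16 = 38.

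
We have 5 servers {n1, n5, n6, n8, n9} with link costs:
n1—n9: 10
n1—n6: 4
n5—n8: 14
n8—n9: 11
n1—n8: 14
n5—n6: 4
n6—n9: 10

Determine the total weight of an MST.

Prim, starting at n9.
Step 1: cheapest edge leaving the tree is n1—n9 (10); add n1.
Step 2: cheapest edge leaving the tree is n1—n6 (4); add n6.
Step 3: cheapest edge leaving the tree is n5—n6 (4); add n5.
Step 4: cheapest edge leaving the tree is n8—n9 (11); add n8.
MST edges: n1—n9, n1—n6, n5—n6, n8—n9; total weight 10+4+4+11 = 29.

29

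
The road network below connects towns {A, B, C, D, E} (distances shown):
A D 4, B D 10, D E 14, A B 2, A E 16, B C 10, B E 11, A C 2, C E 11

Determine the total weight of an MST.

Kruskal's algorithm — process edges by increasing weight (ties by edge label):
A B (2): add — endpoints in different components.
A C (2): add — endpoints in different components.
A D (4): add — endpoints in different components.
B C (10): skip — B and C already connected.
B D (10): skip — B and D already connected.
B E (11): add — endpoints in different components.
MST edges: A B, A C, A D, B E; total weight 2+2+4+11 = 19.

19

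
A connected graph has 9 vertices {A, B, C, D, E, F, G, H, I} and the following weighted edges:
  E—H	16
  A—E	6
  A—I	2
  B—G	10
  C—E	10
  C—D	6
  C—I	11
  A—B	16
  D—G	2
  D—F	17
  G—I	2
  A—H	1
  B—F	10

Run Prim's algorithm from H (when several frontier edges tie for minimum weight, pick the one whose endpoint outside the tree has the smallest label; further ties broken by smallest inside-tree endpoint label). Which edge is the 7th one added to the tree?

Grow the tree from H using Prim:
Step 1: cheapest edge leaving the tree is A—H (1); add A.
Step 2: cheapest edge leaving the tree is A—I (2); add I.
Step 3: cheapest edge leaving the tree is G—I (2); add G.
Step 4: cheapest edge leaving the tree is D—G (2); add D.
Step 5: cheapest edge leaving the tree is C—D (6); add C.
Step 6: cheapest edge leaving the tree is A—E (6); add E.
Step 7: cheapest edge leaving the tree is B—G (10); add B.
Step 8: cheapest edge leaving the tree is B—F (10); add F.
The 7th edge added is B—G.

B-G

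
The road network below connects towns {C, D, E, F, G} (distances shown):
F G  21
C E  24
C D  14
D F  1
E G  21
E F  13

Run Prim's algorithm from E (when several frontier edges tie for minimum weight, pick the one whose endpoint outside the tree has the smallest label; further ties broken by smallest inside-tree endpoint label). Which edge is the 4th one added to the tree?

E-G

Prim's algorithm from E:
Step 1: cheapest edge leaving the tree is E F (13); add F.
Step 2: cheapest edge leaving the tree is D F (1); add D.
Step 3: cheapest edge leaving the tree is C D (14); add C.
Step 4: cheapest edge leaving the tree is E G (21); add G.
The 4th edge added is E G.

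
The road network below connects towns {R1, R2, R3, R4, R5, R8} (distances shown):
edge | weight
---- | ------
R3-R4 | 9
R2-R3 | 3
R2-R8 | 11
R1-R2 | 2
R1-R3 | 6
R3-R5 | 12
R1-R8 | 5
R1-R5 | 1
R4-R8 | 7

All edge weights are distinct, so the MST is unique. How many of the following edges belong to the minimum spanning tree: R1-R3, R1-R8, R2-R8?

Kruskal: consider edges lightest-first.
R1-R5 (1): add. Components now {R2} {R8} {R1,R5} {R3} {R4}
R1-R2 (2): add. Components now {R1,R2,R5} {R8} {R3} {R4}
R2-R3 (3): add. Components now {R1,R2,R3,R5} {R8} {R4}
R1-R8 (5): add. Components now {R1,R2,R3,R5,R8} {R4}
R1-R3 (6): skip — R1 and R3 already connected.
R4-R8 (7): add. Components now {R1,R2,R3,R4,R5,R8}
MST edge set: {R1-R5, R1-R2, R2-R3, R1-R8, R4-R8}.
Of the listed edges, {R1-R8} are in the MST → 1.

1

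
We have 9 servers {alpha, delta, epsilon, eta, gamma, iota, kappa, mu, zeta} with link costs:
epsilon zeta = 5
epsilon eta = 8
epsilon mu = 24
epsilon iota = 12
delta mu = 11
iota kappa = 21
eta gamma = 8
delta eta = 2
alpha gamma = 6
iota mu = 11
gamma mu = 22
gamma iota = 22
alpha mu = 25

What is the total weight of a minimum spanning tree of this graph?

72

Kruskal's algorithm — process edges by increasing weight (ties by edge label):
delta eta (2): add — endpoints in different components.
epsilon zeta (5): add — endpoints in different components.
alpha gamma (6): add — endpoints in different components.
epsilon eta (8): add — endpoints in different components.
eta gamma (8): add — endpoints in different components.
delta mu (11): add — endpoints in different components.
iota mu (11): add — endpoints in different components.
epsilon iota (12): skip — epsilon and iota already connected.
iota kappa (21): add — endpoints in different components.
MST edges: delta eta, epsilon zeta, alpha gamma, epsilon eta, eta gamma, delta mu, iota mu, iota kappa; total weight 2+5+6+8+8+11+11+21 = 72.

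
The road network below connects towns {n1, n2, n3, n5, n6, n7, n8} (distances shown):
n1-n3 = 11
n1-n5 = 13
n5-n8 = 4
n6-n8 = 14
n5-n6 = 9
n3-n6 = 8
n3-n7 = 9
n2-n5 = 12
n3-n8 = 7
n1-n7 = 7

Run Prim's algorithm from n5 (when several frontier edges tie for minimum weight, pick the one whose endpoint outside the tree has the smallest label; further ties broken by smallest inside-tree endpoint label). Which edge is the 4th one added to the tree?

n3-n7

Prim, starting at n5.
Step 1: frontier [n5-n8 4, n5-n6 9, n2-n5 12, n1-n5 13] → take n5-n8 (4); add n8.
Step 2: frontier [n5-n6 9, n2-n5 12, n1-n5 13, n3-n8 7, n6-n8 14] → take n3-n8 (7); add n3.
Step 3: frontier [n3-n6 8, n3-n7 9, n1-n3 11, n5-n6 9, n2-n5 12, n1-n5 13, n6-n8 14] → take n3-n6 (8); add n6.
Step 4: frontier [n3-n7 9, n1-n3 11, n2-n5 12, n1-n5 13] → take n3-n7 (9); add n7.
Step 5: frontier [n1-n3 11, n2-n5 12, n1-n5 13, n1-n7 7] → take n1-n7 (7); add n1.
Step 6: frontier [n2-n5 12] → take n2-n5 (12); add n2.
The 4th edge added is n3-n7.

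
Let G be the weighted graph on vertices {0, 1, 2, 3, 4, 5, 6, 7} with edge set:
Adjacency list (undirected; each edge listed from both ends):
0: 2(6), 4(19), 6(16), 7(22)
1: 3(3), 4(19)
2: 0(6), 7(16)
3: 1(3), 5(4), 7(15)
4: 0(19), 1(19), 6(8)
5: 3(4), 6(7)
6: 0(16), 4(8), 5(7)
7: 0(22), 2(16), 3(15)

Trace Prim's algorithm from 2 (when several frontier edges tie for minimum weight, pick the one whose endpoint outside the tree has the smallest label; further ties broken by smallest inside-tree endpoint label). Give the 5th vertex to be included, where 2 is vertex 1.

3

Prim, starting at 2.
Step 1: frontier [0 2 6, 2 7 16] → take 0 2 (6); add 0.
Step 2: frontier [0 6 16, 0 4 19, 0 7 22, 2 7 16] → take 0 6 (16); add 6.
Step 3: frontier [0 4 19, 0 7 22, 2 7 16, 5 6 7, 4 6 8] → take 5 6 (7); add 5.
Step 4: frontier [0 4 19, 0 7 22, 2 7 16, 3 5 4, 4 6 8] → take 3 5 (4); add 3.
Step 5: frontier [0 4 19, 0 7 22, 2 7 16, 1 3 3, 3 7 15, 4 6 8] → take 1 3 (3); add 1.
Step 6: frontier [0 4 19, 0 7 22, 1 4 19, 2 7 16, 3 7 15, 4 6 8] → take 4 6 (8); add 4.
Step 7: frontier [0 7 22, 2 7 16, 3 7 15] → take 3 7 (15); add 7.
Vertex order: 2, 0, 6, 5, 3, 1, 4, 7. The 5th vertex is 3.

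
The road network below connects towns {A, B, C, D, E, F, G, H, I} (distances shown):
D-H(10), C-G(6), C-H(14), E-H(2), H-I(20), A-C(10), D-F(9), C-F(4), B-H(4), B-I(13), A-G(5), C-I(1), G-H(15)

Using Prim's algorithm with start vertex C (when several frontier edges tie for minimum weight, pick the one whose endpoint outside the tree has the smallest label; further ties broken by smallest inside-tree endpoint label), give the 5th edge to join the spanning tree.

D-F

Prim's algorithm from C:
Step 1: frontier [C-I 1, C-F 4, C-G 6, A-C 10, C-H 14] → take C-I (1); add I.
Step 2: frontier [C-F 4, C-G 6, A-C 10, C-H 14, B-I 13, H-I 20] → take C-F (4); add F.
Step 3: frontier [C-G 6, A-C 10, C-H 14, D-F 9, B-I 13, H-I 20] → take C-G (6); add G.
Step 4: frontier [A-C 10, C-H 14, D-F 9, A-G 5, G-H 15, B-I 13, H-I 20] → take A-G (5); add A.
Step 5: frontier [C-H 14, D-F 9, G-H 15, B-I 13, H-I 20] → take D-F (9); add D.
Step 6: frontier [C-H 14, D-H 10, G-H 15, B-I 13, H-I 20] → take D-H (10); add H.
Step 7: frontier [E-H 2, B-H 4, B-I 13] → take E-H (2); add E.
Step 8: frontier [B-H 4, B-I 13] → take B-H (4); add B.
The 5th edge added is D-F.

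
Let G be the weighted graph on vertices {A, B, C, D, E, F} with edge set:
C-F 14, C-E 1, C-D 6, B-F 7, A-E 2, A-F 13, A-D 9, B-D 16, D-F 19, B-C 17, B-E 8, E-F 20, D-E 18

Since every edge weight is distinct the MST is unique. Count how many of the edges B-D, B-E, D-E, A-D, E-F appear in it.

1

Kruskal's algorithm — process edges by increasing weight (ties by edge label):
C-E (1): add — endpoints in different components.
A-E (2): add — endpoints in different components.
C-D (6): add — endpoints in different components.
B-F (7): add — endpoints in different components.
B-E (8): add — endpoints in different components.
MST edge set: {C-E, A-E, C-D, B-F, B-E}.
Of the listed edges, {B-E} are in the MST → 1.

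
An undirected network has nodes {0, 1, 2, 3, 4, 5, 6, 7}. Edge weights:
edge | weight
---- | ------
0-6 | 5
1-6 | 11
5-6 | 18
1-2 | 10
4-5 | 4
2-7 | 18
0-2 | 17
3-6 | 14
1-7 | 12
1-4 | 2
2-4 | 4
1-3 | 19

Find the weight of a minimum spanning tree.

Prim, starting at 7.
Step 1: cheapest edge leaving the tree is 1-7 (12); add 1.
Step 2: cheapest edge leaving the tree is 1-4 (2); add 4.
Step 3: cheapest edge leaving the tree is 2-4 (4); add 2.
Step 4: cheapest edge leaving the tree is 4-5 (4); add 5.
Step 5: cheapest edge leaving the tree is 1-6 (11); add 6.
Step 6: cheapest edge leaving the tree is 0-6 (5); add 0.
Step 7: cheapest edge leaving the tree is 3-6 (14); add 3.
MST edges: 1-7, 1-4, 2-4, 4-5, 1-6, 0-6, 3-6; total weight 12+2+4+4+11+5+14 = 52.

52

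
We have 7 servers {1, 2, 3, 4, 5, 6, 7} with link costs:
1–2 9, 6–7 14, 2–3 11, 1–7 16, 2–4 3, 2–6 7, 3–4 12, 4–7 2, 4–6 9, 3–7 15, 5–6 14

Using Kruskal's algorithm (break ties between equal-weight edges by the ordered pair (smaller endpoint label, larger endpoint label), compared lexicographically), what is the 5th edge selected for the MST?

Kruskal: consider edges lightest-first.
4–7 (2): add — endpoints in different components.
2–4 (3): add — endpoints in different components.
2–6 (7): add — endpoints in different components.
1–2 (9): add — endpoints in different components.
4–6 (9): skip — 4 and 6 already connected.
2–3 (11): add — endpoints in different components.
3–4 (12): skip — 3 and 4 already connected.
5–6 (14): add — endpoints in different components.
The 5th edge added is 2–3.

2-3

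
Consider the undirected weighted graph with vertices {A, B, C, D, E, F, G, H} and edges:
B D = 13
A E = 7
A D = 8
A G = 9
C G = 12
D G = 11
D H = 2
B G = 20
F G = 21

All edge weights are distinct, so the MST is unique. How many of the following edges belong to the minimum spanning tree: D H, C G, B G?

2

Sort edges by weight, then run Kruskal:
D H (2): add — endpoints in different components.
A E (7): add — endpoints in different components.
A D (8): add — endpoints in different components.
A G (9): add — endpoints in different components.
D G (11): skip — D and G already connected.
C G (12): add — endpoints in different components.
B D (13): add — endpoints in different components.
B G (20): skip — B and G already connected.
F G (21): add — endpoints in different components.
MST edge set: {D H, A E, A D, A G, C G, B D, F G}.
Of the listed edges, {D H, C G} are in the MST → 2.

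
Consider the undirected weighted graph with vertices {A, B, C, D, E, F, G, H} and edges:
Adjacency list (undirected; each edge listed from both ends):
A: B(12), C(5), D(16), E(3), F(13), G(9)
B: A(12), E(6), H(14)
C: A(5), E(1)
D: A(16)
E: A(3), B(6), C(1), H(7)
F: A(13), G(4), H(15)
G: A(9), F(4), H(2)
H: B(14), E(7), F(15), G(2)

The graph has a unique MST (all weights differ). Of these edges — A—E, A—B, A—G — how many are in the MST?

Kruskal: consider edges lightest-first.
C—E (1): add — endpoints in different components.
G—H (2): add — endpoints in different components.
A—E (3): add — endpoints in different components.
F—G (4): add — endpoints in different components.
A—C (5): skip — A and C already connected.
B—E (6): add — endpoints in different components.
E—H (7): add — endpoints in different components.
A—G (9): skip — A and G already connected.
A—B (12): skip — A and B already connected.
A—F (13): skip — A and F already connected.
B—H (14): skip — B and H already connected.
F—H (15): skip — F and H already connected.
A—D (16): add — endpoints in different components.
MST edge set: {C—E, G—H, A—E, F—G, B—E, E—H, A—D}.
Of the listed edges, {A—E} are in the MST → 1.

1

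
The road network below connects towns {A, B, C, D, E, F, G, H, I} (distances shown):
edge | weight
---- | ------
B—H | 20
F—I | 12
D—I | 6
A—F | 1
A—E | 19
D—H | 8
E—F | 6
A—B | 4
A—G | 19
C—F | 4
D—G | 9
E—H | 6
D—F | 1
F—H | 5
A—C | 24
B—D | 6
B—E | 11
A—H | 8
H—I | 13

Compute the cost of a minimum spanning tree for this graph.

36

Prim's algorithm from F:
Step 1: cheapest edge leaving the tree is A—F (1); add A.
Step 2: cheapest edge leaving the tree is D—F (1); add D.
Step 3: cheapest edge leaving the tree is A—B (4); add B.
Step 4: cheapest edge leaving the tree is C—F (4); add C.
Step 5: cheapest edge leaving the tree is F—H (5); add H.
Step 6: cheapest edge leaving the tree is E—F (6); add E.
Step 7: cheapest edge leaving the tree is D—I (6); add I.
Step 8: cheapest edge leaving the tree is D—G (9); add G.
MST edges: A—F, D—F, A—B, C—F, F—H, E—F, D—I, D—G; total weight 1+1+4+4+5+6+6+9 = 36.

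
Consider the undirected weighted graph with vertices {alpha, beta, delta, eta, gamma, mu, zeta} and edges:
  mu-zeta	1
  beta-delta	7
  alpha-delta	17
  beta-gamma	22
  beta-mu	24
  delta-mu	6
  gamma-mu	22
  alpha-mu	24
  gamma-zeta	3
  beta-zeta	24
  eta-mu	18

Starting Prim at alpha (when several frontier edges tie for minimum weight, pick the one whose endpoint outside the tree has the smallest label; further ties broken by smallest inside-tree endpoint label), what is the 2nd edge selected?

Prim, starting at alpha.
Step 1: frontier [alpha-delta 17, alpha-mu 24] → take alpha-delta (17); add delta.
Step 2: frontier [alpha-mu 24, delta-mu 6, beta-delta 7] → take delta-mu (6); add mu.
Step 3: frontier [beta-delta 7, mu-zeta 1, eta-mu 18, gamma-mu 22, beta-mu 24] → take mu-zeta (1); add zeta.
Step 4: frontier [beta-delta 7, eta-mu 18, gamma-mu 22, beta-mu 24, gamma-zeta 3, beta-zeta 24] → take gamma-zeta (3); add gamma.
Step 5: frontier [beta-delta 7, beta-gamma 22, eta-mu 18, beta-mu 24, beta-zeta 24] → take beta-delta (7); add beta.
Step 6: frontier [eta-mu 18] → take eta-mu (18); add eta.
The 2nd edge added is delta-mu.

delta-mu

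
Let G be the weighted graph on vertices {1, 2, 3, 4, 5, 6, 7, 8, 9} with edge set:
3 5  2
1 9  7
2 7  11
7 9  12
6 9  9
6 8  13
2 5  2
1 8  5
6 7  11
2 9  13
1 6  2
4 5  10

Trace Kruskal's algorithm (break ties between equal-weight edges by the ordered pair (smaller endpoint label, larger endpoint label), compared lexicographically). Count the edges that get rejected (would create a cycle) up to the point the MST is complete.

1

Kruskal: consider edges lightest-first.
1 6 (2): add — endpoints in different components.
2 5 (2): add — endpoints in different components.
3 5 (2): add — endpoints in different components.
1 8 (5): add — endpoints in different components.
1 9 (7): add — endpoints in different components.
6 9 (9): skip — 6 and 9 already connected.
4 5 (10): add — endpoints in different components.
2 7 (11): add — endpoints in different components.
6 7 (11): add — endpoints in different components.
Edges rejected before the tree was complete: 1.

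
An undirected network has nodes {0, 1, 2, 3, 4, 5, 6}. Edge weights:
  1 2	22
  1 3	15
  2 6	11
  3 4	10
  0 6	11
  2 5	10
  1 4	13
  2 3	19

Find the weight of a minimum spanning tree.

Prim's algorithm from 1:
Step 1: cheapest edge leaving the tree is 1 4 (13); add 4.
Step 2: cheapest edge leaving the tree is 3 4 (10); add 3.
Step 3: cheapest edge leaving the tree is 2 3 (19); add 2.
Step 4: cheapest edge leaving the tree is 2 5 (10); add 5.
Step 5: cheapest edge leaving the tree is 2 6 (11); add 6.
Step 6: cheapest edge leaving the tree is 0 6 (11); add 0.
MST edges: 1 4, 3 4, 2 3, 2 5, 2 6, 0 6; total weight 13+10+19+10+11+11 = 74.

74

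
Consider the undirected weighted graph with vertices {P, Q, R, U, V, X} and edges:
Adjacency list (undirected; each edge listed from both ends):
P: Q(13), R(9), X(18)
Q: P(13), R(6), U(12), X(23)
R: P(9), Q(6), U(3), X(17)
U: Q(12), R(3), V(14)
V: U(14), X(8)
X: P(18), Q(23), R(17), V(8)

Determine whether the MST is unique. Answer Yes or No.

Sort edges by weight, then run Kruskal:
R–U (3): add — endpoints in different components.
Q–R (6): add — endpoints in different components.
V–X (8): add — endpoints in different components.
P–R (9): add — endpoints in different components.
Q–U (12): skip — Q and U already connected.
P–Q (13): skip — Q and P already connected.
U–V (14): add — endpoints in different components.
Every non-tree edge has weight strictly greater than the heaviest edge on the tree path between its endpoints, so the MST is unique.

Yes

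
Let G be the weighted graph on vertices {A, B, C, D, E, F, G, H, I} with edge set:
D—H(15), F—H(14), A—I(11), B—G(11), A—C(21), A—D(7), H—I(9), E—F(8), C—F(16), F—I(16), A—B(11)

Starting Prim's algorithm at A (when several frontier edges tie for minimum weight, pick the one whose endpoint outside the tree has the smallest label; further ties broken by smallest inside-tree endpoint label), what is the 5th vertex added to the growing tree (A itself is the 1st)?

I

Prim, starting at A.
Step 1: cheapest edge leaving the tree is A—D (7); add D.
Step 2: cheapest edge leaving the tree is A—B (11); add B.
Step 3: cheapest edge leaving the tree is B—G (11); add G.
Step 4: cheapest edge leaving the tree is A—I (11); add I.
Step 5: cheapest edge leaving the tree is H—I (9); add H.
Step 6: cheapest edge leaving the tree is F—H (14); add F.
Step 7: cheapest edge leaving the tree is E—F (8); add E.
Step 8: cheapest edge leaving the tree is C—F (16); add C.
Vertex order: A, D, B, G, I, H, F, E, C. The 5th vertex is I.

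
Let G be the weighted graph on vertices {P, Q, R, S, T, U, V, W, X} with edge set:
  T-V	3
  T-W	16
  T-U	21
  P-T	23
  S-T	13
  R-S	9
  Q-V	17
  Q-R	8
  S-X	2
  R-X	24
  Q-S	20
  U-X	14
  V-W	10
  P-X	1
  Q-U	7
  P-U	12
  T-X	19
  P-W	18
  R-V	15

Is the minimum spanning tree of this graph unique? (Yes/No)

Yes

Sort edges by weight, then run Kruskal:
P-X (1): add — endpoints in different components.
S-X (2): add — endpoints in different components.
T-V (3): add — endpoints in different components.
Q-U (7): add — endpoints in different components.
Q-R (8): add — endpoints in different components.
R-S (9): add — endpoints in different components.
V-W (10): add — endpoints in different components.
P-U (12): skip — U and P already connected.
S-T (13): add — endpoints in different components.
Every non-tree edge has weight strictly greater than the heaviest edge on the tree path between its endpoints, so the MST is unique.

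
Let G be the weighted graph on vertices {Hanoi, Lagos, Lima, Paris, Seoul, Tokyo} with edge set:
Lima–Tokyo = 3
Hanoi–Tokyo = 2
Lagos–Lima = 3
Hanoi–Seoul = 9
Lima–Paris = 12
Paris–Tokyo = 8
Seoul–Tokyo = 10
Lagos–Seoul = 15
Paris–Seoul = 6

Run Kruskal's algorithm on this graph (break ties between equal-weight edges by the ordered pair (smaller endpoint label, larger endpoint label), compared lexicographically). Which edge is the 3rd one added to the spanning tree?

Sort edges by weight, then run Kruskal:
Hanoi–Tokyo (2): add — endpoints in different components.
Lagos–Lima (3): add — endpoints in different components.
Lima–Tokyo (3): add — endpoints in different components.
Paris–Seoul (6): add — endpoints in different components.
Paris–Tokyo (8): add — endpoints in different components.
The 3rd edge added is Lima–Tokyo.

Lima-Tokyo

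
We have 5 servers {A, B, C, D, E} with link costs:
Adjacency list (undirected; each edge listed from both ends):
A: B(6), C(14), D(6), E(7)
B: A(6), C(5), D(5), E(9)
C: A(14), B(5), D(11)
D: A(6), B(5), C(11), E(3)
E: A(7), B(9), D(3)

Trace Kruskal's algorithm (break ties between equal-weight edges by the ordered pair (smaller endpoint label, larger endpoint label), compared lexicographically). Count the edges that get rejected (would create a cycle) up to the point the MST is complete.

Kruskal's algorithm — process edges by increasing weight (ties by edge label):
D–E (3): add — endpoints in different components.
B–C (5): add — endpoints in different components.
B–D (5): add — endpoints in different components.
A–B (6): add — endpoints in different components.
Edges rejected before the tree was complete: 0.

0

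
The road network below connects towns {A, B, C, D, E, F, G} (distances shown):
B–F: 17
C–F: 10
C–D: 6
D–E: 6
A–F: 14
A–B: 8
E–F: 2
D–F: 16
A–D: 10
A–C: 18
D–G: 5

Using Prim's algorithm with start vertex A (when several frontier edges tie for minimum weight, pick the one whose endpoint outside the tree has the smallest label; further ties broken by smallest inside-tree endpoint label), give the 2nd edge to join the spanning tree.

Prim, starting at A.
Step 1: cheapest edge leaving the tree is A–B (8); add B.
Step 2: cheapest edge leaving the tree is A–D (10); add D.
Step 3: cheapest edge leaving the tree is D–G (5); add G.
Step 4: cheapest edge leaving the tree is C–D (6); add C.
Step 5: cheapest edge leaving the tree is D–E (6); add E.
Step 6: cheapest edge leaving the tree is E–F (2); add F.
The 2nd edge added is A–D.

A-D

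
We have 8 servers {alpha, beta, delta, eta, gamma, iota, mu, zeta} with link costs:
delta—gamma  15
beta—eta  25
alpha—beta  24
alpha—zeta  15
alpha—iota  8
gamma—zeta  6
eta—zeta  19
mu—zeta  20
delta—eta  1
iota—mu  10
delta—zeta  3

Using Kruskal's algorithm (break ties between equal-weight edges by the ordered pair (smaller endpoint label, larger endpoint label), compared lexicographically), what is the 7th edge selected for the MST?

Kruskal's algorithm — process edges by increasing weight (ties by edge label):
delta—eta (1): add — endpoints in different components.
delta—zeta (3): add — endpoints in different components.
gamma—zeta (6): add — endpoints in different components.
alpha—iota (8): add — endpoints in different components.
iota—mu (10): add — endpoints in different components.
alpha—zeta (15): add — endpoints in different components.
delta—gamma (15): skip — delta and gamma already connected.
eta—zeta (19): skip — zeta and eta already connected.
mu—zeta (20): skip — mu and zeta already connected.
alpha—beta (24): add — endpoints in different components.
The 7th edge added is alpha—beta.

alpha-beta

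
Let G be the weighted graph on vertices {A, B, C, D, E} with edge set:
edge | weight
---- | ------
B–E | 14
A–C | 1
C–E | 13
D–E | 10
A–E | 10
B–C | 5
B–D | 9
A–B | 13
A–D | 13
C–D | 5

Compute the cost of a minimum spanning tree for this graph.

Kruskal: consider edges lightest-first.
A–C (1): add. Components now {A,C} {B} {D} {E}
B–C (5): add. Components now {A,B,C} {D} {E}
C–D (5): add. Components now {A,B,C,D} {E}
B–D (9): skip — B and D already connected.
A–E (10): add. Components now {A,B,C,D,E}
MST edges: A–C, B–C, C–D, A–E; total weight 1+5+5+10 = 21.

21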